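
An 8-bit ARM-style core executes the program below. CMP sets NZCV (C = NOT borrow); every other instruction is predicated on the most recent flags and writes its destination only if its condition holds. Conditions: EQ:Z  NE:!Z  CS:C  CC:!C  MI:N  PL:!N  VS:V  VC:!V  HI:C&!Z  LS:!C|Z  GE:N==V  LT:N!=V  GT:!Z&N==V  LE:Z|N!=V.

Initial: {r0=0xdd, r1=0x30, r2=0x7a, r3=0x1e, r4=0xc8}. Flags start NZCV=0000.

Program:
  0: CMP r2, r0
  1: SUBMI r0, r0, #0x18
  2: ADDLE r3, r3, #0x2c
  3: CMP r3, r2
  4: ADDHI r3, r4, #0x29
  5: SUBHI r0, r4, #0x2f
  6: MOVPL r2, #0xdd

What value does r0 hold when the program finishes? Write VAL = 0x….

VAL = 0xc5

[0] flags=1001 → (cmp)
[1] flags=1001 MI?T → r0=0xc5
[2] flags=1001 LE?F → skip
[3] flags=1000 → (cmp)
[4] flags=1000 HI?F → skip
[5] flags=1000 HI?F → skip
[6] flags=1000 PL?F → skip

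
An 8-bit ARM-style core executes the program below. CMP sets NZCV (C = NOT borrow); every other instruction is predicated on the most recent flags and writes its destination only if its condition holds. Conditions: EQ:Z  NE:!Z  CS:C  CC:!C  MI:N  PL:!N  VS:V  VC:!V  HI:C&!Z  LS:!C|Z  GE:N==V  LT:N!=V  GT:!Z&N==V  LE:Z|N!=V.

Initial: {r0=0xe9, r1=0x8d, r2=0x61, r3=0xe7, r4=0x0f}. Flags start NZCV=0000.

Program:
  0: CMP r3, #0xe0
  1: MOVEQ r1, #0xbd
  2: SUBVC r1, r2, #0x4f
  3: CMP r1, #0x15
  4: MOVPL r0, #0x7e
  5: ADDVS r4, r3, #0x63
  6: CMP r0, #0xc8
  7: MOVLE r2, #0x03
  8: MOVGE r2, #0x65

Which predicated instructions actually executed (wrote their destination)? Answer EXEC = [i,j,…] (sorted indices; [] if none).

EXEC = [2,8]

[0] flags=0010 → (cmp)
[1] flags=0010 EQ?F → skip
[2] flags=0010 VC?T → r1=0x12
[3] flags=1000 → (cmp)
[4] flags=1000 PL?F → skip
[5] flags=1000 VS?F → skip
[6] flags=0010 → (cmp)
[7] flags=0010 LE?F → skip
[8] flags=0010 GE?T → r2=0x65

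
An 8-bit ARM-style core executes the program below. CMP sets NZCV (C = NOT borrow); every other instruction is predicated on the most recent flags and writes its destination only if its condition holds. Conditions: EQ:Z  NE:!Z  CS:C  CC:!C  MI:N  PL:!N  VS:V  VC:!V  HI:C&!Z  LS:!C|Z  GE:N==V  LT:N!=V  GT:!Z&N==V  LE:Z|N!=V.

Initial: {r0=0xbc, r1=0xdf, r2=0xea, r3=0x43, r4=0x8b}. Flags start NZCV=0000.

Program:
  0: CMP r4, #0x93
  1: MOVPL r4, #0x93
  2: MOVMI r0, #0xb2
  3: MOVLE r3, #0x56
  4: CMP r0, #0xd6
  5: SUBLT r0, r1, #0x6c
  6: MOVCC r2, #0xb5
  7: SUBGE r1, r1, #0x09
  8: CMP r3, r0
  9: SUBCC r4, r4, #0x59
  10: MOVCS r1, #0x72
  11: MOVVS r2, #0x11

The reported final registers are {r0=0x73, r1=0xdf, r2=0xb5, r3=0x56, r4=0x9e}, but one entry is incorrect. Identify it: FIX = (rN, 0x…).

FIX = (r4, 0x32)

[0] flags=1000 → (cmp)
[1] flags=1000 PL?F → skip
[2] flags=1000 MI?T → r0=0xb2
[3] flags=1000 LE?T → r3=0x56
[4] flags=1000 → (cmp)
[5] flags=1000 LT?T → r0=0x73
[6] flags=1000 CC?T → r2=0xb5
[7] flags=1000 GE?F → skip
[8] flags=1000 → (cmp)
[9] flags=1000 CC?T → r4=0x32
[10] flags=1000 CS?F → skip
[11] flags=1000 VS?F → skip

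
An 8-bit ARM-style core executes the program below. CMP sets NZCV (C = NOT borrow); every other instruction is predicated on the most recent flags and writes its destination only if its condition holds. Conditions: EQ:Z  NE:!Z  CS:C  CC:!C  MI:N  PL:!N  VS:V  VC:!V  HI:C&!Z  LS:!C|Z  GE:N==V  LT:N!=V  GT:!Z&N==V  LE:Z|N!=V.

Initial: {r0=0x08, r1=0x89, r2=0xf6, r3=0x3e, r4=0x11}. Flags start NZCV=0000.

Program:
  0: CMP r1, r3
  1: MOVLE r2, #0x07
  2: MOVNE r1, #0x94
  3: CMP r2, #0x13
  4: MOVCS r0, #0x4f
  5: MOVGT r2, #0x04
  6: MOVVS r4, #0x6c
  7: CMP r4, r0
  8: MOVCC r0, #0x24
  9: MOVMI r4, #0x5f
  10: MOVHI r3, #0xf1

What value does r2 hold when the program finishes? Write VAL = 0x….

[0] flags=0011 → (cmp)
[1] flags=0011 LE?T → r2=0x07
[2] flags=0011 NE?T → r1=0x94
[3] flags=1000 → (cmp)
[4] flags=1000 CS?F → skip
[5] flags=1000 GT?F → skip
[6] flags=1000 VS?F → skip
[7] flags=0010 → (cmp)
[8] flags=0010 CC?F → skip
[9] flags=0010 MI?F → skip
[10] flags=0010 HI?T → r3=0xf1

VAL = 0x07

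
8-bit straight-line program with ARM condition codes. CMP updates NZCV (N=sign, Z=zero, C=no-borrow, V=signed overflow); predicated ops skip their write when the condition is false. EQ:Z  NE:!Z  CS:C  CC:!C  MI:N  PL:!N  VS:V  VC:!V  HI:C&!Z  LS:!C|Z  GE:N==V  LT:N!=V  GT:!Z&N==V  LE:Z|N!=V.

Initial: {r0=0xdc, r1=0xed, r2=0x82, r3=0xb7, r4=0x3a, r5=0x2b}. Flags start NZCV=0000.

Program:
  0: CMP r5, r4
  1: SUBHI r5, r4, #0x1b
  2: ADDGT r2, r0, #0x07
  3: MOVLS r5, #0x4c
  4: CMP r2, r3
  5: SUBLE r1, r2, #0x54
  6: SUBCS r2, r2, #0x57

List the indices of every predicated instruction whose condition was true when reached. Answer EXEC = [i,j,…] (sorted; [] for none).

[0] flags=1000 → (cmp)
[1] flags=1000 HI?F → skip
[2] flags=1000 GT?F → skip
[3] flags=1000 LS?T → r5=0x4c
[4] flags=1000 → (cmp)
[5] flags=1000 LE?T → r1=0x2e
[6] flags=1000 CS?F → skip

EXEC = [3,5]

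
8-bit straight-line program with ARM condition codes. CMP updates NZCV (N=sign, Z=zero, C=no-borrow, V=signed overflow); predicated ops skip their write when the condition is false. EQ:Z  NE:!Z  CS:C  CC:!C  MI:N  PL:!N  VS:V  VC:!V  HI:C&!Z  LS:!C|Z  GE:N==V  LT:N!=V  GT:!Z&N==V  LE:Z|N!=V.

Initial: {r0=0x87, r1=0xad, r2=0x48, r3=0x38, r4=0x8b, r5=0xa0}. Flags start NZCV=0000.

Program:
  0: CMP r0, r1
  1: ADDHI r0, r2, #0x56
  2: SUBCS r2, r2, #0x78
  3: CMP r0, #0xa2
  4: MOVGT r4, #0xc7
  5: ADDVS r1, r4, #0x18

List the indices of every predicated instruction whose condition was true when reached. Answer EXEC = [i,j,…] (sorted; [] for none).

EXEC = []

0: ✓ CMP  NZCV=1000
1: · ADDHI
2: · SUBCS
3: ✓ CMP  NZCV=1000
4: · MOVGT
5: · ADDVS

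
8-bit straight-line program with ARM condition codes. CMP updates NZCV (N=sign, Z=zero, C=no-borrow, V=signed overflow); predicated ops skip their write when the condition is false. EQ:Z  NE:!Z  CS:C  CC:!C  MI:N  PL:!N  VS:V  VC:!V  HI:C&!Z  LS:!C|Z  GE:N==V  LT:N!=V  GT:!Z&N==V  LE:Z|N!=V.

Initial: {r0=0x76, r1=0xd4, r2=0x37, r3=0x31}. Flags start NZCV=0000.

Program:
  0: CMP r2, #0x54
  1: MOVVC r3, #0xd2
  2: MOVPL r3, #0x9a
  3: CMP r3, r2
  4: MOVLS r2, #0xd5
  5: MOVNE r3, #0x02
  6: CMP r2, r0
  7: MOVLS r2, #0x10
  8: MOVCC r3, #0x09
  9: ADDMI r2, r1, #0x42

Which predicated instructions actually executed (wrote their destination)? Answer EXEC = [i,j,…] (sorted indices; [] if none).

EXEC = [1,5,7,8,9]

0: ✓ CMP  NZCV=1000
1: ✓ MOVVC  r3←0xd2
2: · MOVPL
3: ✓ CMP  NZCV=1010
4: · MOVLS
5: ✓ MOVNE  r3←0x02
6: ✓ CMP  NZCV=1000
7: ✓ MOVLS  r2←0x10
8: ✓ MOVCC  r3←0x09
9: ✓ ADDMI  r2←0x16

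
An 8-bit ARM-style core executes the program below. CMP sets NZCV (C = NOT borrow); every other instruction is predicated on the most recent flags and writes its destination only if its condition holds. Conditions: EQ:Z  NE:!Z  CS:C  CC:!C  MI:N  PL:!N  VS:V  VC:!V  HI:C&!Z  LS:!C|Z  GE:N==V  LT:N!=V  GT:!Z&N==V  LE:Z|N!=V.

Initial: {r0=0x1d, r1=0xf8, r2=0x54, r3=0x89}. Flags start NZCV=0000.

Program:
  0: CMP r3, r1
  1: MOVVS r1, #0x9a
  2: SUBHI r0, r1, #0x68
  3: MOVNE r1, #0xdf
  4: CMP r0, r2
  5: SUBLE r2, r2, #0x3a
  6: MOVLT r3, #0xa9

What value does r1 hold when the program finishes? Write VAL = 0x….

VAL = 0xdf

[0] flags=1000 → (cmp)
[1] flags=1000 VS?F → skip
[2] flags=1000 HI?F → skip
[3] flags=1000 NE?T → r1=0xdf
[4] flags=1000 → (cmp)
[5] flags=1000 LE?T → r2=0x1a
[6] flags=1000 LT?T → r3=0xa9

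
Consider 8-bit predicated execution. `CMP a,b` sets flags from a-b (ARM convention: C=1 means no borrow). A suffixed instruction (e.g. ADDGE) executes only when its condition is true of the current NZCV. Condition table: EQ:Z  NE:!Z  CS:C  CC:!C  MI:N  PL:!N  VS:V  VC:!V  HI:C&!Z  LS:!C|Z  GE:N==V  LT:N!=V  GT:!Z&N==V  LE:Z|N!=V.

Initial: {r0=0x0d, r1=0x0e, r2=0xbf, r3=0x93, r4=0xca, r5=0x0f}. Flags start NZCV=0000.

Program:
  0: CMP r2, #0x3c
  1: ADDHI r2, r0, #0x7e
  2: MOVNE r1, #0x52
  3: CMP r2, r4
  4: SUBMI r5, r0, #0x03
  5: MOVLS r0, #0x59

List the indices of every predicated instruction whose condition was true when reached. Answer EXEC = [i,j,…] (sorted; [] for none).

EXEC = [1,2,4,5]

0: ✓ CMP  NZCV=1010
1: ✓ ADDHI  r2←0x8b
2: ✓ MOVNE  r1←0x52
3: ✓ CMP  NZCV=1000
4: ✓ SUBMI  r5←0x0a
5: ✓ MOVLS  r0←0x59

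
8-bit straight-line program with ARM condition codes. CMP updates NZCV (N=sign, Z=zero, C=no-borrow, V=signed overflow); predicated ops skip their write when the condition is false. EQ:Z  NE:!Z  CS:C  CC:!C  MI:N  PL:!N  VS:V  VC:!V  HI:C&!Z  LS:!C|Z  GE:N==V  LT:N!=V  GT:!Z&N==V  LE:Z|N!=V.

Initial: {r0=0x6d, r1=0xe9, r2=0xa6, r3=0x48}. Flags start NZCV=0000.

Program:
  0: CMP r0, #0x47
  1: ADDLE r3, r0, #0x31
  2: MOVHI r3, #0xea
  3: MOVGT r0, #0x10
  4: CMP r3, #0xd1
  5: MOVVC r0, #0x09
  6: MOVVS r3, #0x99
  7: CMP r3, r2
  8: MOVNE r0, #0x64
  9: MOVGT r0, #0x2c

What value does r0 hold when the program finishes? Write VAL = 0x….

VAL = 0x2c

[0] flags=0010 → (cmp)
[1] flags=0010 LE?F → skip
[2] flags=0010 HI?T → r3=0xea
[3] flags=0010 GT?T → r0=0x10
[4] flags=0010 → (cmp)
[5] flags=0010 VC?T → r0=0x09
[6] flags=0010 VS?F → skip
[7] flags=0010 → (cmp)
[8] flags=0010 NE?T → r0=0x64
[9] flags=0010 GT?T → r0=0x2c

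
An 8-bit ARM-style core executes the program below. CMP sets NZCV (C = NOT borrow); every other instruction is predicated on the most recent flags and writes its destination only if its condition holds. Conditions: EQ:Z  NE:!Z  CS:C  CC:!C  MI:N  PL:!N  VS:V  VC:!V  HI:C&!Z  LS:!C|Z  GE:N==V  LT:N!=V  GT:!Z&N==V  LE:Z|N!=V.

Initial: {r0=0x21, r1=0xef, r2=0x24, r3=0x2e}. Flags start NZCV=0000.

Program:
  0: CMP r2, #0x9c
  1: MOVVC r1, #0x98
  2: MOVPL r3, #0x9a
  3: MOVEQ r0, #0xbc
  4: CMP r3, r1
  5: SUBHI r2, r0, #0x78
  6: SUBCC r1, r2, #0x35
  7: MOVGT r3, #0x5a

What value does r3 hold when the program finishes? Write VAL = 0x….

0: ✓ CMP  NZCV=1001
1: · MOVVC
2: · MOVPL
3: · MOVEQ
4: ✓ CMP  NZCV=0000
5: · SUBHI
6: ✓ SUBCC  r1←0xef
7: ✓ MOVGT  r3←0x5a

VAL = 0x5a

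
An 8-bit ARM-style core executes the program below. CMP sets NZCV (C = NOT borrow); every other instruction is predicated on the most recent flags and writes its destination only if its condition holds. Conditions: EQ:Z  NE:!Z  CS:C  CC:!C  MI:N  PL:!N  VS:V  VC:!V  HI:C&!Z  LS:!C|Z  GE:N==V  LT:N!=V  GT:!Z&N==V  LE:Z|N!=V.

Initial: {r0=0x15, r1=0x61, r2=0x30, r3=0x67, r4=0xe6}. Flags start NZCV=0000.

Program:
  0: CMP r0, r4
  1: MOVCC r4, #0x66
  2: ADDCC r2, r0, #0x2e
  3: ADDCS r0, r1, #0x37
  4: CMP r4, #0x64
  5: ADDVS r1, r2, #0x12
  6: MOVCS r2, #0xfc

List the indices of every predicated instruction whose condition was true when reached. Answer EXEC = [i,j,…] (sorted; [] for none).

EXEC = [1,2,6]

[0] flags=0000 → (cmp)
[1] flags=0000 CC?T → r4=0x66
[2] flags=0000 CC?T → r2=0x43
[3] flags=0000 CS?F → skip
[4] flags=0010 → (cmp)
[5] flags=0010 VS?F → skip
[6] flags=0010 CS?T → r2=0xfc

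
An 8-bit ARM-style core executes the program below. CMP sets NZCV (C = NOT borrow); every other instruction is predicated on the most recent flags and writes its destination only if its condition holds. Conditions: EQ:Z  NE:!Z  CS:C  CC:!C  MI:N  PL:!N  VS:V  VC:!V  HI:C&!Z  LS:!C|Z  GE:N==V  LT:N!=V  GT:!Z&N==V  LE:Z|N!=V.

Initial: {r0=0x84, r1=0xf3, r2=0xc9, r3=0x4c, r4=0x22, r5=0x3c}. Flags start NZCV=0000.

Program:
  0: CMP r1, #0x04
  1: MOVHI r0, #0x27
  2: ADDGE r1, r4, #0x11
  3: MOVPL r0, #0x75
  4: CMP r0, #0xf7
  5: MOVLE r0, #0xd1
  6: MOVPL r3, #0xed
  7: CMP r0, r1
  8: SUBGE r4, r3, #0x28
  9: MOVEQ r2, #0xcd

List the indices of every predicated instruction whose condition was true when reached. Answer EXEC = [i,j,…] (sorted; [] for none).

EXEC = [1,6,8]

0: ✓ CMP  NZCV=1010
1: ✓ MOVHI  r0←0x27
2: · ADDGE
3: · MOVPL
4: ✓ CMP  NZCV=0000
5: · MOVLE
6: ✓ MOVPL  r3←0xed
7: ✓ CMP  NZCV=0000
8: ✓ SUBGE  r4←0xc5
9: · MOVEQ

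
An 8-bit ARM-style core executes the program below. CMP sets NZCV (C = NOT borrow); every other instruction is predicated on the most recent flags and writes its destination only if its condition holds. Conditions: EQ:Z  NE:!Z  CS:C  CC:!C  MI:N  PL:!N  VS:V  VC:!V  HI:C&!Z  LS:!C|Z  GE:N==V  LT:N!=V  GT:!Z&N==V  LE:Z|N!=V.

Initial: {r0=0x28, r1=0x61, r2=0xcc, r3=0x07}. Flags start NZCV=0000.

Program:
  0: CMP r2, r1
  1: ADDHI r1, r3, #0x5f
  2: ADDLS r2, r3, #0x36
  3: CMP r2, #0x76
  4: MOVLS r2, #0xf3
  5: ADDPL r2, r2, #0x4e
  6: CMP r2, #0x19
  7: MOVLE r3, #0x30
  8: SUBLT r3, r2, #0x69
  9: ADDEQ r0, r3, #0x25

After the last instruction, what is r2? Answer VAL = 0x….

VAL = 0x1a

0: ✓ CMP  NZCV=0011
1: ✓ ADDHI  r1←0x66
2: · ADDLS
3: ✓ CMP  NZCV=0011
4: · MOVLS
5: ✓ ADDPL  r2←0x1a
6: ✓ CMP  NZCV=0010
7: · MOVLE
8: · SUBLT
9: · ADDEQ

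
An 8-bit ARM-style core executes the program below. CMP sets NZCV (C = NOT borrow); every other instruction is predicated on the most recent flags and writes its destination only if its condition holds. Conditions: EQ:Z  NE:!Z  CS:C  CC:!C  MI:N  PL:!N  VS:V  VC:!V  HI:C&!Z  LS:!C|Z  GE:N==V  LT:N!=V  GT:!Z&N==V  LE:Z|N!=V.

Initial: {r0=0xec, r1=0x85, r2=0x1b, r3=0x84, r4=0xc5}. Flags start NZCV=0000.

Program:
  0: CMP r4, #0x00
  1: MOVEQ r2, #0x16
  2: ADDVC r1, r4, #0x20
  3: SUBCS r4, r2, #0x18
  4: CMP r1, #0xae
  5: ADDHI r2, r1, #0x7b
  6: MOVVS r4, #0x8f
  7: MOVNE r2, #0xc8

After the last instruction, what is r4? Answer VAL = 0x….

VAL = 0x03

[0] flags=1010 → (cmp)
[1] flags=1010 EQ?F → skip
[2] flags=1010 VC?T → r1=0xe5
[3] flags=1010 CS?T → r4=0x03
[4] flags=0010 → (cmp)
[5] flags=0010 HI?T → r2=0x60
[6] flags=0010 VS?F → skip
[7] flags=0010 NE?T → r2=0xc8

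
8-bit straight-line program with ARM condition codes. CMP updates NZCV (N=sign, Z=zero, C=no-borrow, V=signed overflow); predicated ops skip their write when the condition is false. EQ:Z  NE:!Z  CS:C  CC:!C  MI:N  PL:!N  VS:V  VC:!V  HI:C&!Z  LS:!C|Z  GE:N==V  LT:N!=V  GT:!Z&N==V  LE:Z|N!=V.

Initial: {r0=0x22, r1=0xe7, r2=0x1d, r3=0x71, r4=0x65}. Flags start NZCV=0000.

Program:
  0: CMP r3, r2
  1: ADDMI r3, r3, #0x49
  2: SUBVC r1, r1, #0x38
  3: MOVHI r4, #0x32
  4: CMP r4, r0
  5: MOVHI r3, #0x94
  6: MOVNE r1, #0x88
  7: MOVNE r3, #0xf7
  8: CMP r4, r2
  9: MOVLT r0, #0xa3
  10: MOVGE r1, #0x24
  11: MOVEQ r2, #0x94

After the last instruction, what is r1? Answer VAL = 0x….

VAL = 0x24

[0] flags=0010 → (cmp)
[1] flags=0010 MI?F → skip
[2] flags=0010 VC?T → r1=0xaf
[3] flags=0010 HI?T → r4=0x32
[4] flags=0010 → (cmp)
[5] flags=0010 HI?T → r3=0x94
[6] flags=0010 NE?T → r1=0x88
[7] flags=0010 NE?T → r3=0xf7
[8] flags=0010 → (cmp)
[9] flags=0010 LT?F → skip
[10] flags=0010 GE?T → r1=0x24
[11] flags=0010 EQ?F → skip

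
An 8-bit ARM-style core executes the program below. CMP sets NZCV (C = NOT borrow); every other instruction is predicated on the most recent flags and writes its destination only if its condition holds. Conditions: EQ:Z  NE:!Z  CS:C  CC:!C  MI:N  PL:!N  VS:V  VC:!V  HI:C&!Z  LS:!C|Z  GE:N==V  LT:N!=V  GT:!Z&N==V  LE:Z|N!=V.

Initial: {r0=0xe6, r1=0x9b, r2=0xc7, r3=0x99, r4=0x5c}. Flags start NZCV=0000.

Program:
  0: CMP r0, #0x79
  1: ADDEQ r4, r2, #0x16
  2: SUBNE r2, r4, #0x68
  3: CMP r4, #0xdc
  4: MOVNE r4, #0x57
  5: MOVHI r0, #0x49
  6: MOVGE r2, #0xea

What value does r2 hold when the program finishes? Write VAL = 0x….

[0] flags=0011 → (cmp)
[1] flags=0011 EQ?F → skip
[2] flags=0011 NE?T → r2=0xf4
[3] flags=1001 → (cmp)
[4] flags=1001 NE?T → r4=0x57
[5] flags=1001 HI?F → skip
[6] flags=1001 GE?T → r2=0xea

VAL = 0xea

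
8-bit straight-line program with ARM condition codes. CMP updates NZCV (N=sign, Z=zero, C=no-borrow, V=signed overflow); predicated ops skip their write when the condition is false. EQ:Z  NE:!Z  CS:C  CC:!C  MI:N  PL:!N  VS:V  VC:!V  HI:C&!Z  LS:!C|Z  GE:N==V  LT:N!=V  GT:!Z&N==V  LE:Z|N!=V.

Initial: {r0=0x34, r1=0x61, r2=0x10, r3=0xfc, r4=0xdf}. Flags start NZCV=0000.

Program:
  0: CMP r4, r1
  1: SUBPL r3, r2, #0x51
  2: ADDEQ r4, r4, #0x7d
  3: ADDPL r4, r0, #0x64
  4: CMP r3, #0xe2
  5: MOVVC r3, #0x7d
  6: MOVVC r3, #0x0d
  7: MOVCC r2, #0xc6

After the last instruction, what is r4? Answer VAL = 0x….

VAL = 0x98

[0] flags=0011 → (cmp)
[1] flags=0011 PL?T → r3=0xbf
[2] flags=0011 EQ?F → skip
[3] flags=0011 PL?T → r4=0x98
[4] flags=1000 → (cmp)
[5] flags=1000 VC?T → r3=0x7d
[6] flags=1000 VC?T → r3=0x0d
[7] flags=1000 CC?T → r2=0xc6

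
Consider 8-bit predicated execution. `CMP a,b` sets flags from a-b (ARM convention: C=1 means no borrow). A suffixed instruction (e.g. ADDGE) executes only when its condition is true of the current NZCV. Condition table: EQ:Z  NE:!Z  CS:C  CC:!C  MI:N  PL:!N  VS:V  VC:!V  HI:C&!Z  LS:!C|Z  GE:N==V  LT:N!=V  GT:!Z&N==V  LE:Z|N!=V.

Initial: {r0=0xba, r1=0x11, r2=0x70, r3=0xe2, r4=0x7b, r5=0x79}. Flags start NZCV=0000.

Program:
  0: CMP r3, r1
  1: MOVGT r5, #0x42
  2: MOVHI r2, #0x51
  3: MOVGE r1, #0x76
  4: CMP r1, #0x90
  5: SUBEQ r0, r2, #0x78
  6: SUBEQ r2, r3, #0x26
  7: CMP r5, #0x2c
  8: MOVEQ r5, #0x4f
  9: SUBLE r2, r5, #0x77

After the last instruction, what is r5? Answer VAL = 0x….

VAL = 0x79

[0] flags=1010 → (cmp)
[1] flags=1010 GT?F → skip
[2] flags=1010 HI?T → r2=0x51
[3] flags=1010 GE?F → skip
[4] flags=1001 → (cmp)
[5] flags=1001 EQ?F → skip
[6] flags=1001 EQ?F → skip
[7] flags=0010 → (cmp)
[8] flags=0010 EQ?F → skip
[9] flags=0010 LE?F → skip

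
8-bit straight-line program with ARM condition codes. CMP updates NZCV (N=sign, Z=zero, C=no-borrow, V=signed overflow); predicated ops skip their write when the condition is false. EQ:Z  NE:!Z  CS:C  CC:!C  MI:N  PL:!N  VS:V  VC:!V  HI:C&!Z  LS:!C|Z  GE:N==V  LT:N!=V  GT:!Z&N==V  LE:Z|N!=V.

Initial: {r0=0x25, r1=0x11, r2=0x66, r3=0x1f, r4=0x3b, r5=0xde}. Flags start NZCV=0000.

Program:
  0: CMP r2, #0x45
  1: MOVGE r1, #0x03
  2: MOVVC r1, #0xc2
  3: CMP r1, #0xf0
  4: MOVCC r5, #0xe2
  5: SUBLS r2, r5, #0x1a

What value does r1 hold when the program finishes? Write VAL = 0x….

VAL = 0xc2

[0] flags=0010 → (cmp)
[1] flags=0010 GE?T → r1=0x03
[2] flags=0010 VC?T → r1=0xc2
[3] flags=1000 → (cmp)
[4] flags=1000 CC?T → r5=0xe2
[5] flags=1000 LS?T → r2=0xc8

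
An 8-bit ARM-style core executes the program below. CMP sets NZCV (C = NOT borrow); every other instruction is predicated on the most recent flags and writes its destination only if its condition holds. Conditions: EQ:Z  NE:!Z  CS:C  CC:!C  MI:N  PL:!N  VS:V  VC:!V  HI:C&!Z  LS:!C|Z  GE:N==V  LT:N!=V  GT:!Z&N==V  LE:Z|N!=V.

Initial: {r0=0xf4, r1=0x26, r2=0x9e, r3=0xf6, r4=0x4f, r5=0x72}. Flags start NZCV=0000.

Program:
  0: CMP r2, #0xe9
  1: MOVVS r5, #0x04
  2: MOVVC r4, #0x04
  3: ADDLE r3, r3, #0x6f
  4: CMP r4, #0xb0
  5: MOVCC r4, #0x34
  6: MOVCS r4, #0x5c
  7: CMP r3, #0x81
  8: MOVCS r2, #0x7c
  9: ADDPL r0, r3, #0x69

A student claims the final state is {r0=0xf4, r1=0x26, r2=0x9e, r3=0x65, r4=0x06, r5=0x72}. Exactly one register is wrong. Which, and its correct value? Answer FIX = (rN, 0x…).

FIX = (r4, 0x34)

0: ✓ CMP  NZCV=1000
1: · MOVVS
2: ✓ MOVVC  r4←0x04
3: ✓ ADDLE  r3←0x65
4: ✓ CMP  NZCV=0000
5: ✓ MOVCC  r4←0x34
6: · MOVCS
7: ✓ CMP  NZCV=1001
8: · MOVCS
9: · ADDPL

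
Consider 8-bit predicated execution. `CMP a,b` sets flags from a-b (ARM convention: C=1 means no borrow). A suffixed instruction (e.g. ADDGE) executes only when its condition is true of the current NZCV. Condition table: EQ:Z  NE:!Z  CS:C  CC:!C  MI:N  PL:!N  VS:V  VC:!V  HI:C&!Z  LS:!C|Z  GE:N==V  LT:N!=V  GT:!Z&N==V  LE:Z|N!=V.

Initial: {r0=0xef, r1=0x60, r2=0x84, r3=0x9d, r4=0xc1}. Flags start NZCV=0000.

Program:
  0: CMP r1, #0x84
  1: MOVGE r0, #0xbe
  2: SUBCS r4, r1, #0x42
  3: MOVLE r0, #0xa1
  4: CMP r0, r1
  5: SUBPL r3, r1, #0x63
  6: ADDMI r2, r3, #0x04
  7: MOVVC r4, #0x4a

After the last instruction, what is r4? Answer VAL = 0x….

VAL = 0xc1

[0] flags=1001 → (cmp)
[1] flags=1001 GE?T → r0=0xbe
[2] flags=1001 CS?F → skip
[3] flags=1001 LE?F → skip
[4] flags=0011 → (cmp)
[5] flags=0011 PL?T → r3=0xfd
[6] flags=0011 MI?F → skip
[7] flags=0011 VC?F → skip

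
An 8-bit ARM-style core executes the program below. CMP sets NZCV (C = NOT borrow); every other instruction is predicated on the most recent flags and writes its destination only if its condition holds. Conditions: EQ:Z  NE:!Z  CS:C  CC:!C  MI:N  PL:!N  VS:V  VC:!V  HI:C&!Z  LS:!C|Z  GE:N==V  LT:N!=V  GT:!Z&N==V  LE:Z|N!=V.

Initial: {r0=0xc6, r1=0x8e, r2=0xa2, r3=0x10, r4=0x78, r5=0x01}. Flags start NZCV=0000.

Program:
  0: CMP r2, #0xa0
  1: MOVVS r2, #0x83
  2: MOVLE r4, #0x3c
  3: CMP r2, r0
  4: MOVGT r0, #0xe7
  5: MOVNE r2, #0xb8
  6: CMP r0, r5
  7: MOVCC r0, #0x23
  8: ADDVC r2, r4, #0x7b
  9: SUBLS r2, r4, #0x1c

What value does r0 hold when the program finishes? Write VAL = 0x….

VAL = 0xc6

[0] flags=0010 → (cmp)
[1] flags=0010 VS?F → skip
[2] flags=0010 LE?F → skip
[3] flags=1000 → (cmp)
[4] flags=1000 GT?F → skip
[5] flags=1000 NE?T → r2=0xb8
[6] flags=1010 → (cmp)
[7] flags=1010 CC?F → skip
[8] flags=1010 VC?T → r2=0xf3
[9] flags=1010 LS?F → skip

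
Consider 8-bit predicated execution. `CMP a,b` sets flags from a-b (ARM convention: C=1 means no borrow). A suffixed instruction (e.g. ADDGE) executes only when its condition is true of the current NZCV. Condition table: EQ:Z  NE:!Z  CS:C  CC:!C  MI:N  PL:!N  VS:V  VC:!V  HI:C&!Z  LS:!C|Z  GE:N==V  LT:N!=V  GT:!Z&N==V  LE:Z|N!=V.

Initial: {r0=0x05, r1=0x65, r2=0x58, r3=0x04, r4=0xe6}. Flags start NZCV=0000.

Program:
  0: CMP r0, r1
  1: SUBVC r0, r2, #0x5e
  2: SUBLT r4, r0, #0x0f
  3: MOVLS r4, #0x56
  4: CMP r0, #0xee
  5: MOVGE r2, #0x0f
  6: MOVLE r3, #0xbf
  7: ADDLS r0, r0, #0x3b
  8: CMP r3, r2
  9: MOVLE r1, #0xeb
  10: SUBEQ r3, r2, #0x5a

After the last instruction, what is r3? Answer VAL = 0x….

0: ✓ CMP  NZCV=1000
1: ✓ SUBVC  r0←0xfa
2: ✓ SUBLT  r4←0xeb
3: ✓ MOVLS  r4←0x56
4: ✓ CMP  NZCV=0010
5: ✓ MOVGE  r2←0x0f
6: · MOVLE
7: · ADDLS
8: ✓ CMP  NZCV=1000
9: ✓ MOVLE  r1←0xeb
10: · SUBEQ

VAL = 0x04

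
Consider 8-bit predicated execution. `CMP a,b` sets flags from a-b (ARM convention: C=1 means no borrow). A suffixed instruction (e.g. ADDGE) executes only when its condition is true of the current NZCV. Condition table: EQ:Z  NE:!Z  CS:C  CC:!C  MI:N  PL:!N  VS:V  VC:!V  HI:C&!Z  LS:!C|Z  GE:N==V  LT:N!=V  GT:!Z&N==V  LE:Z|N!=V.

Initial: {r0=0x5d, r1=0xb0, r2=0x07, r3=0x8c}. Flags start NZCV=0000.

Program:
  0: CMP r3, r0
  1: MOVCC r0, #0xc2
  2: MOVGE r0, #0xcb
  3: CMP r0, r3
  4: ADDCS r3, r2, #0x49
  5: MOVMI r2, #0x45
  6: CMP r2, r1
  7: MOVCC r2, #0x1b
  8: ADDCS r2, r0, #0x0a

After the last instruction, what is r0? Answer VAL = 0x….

VAL = 0x5d

0: ✓ CMP  NZCV=0011
1: · MOVCC
2: · MOVGE
3: ✓ CMP  NZCV=1001
4: · ADDCS
5: ✓ MOVMI  r2←0x45
6: ✓ CMP  NZCV=1001
7: ✓ MOVCC  r2←0x1b
8: · ADDCS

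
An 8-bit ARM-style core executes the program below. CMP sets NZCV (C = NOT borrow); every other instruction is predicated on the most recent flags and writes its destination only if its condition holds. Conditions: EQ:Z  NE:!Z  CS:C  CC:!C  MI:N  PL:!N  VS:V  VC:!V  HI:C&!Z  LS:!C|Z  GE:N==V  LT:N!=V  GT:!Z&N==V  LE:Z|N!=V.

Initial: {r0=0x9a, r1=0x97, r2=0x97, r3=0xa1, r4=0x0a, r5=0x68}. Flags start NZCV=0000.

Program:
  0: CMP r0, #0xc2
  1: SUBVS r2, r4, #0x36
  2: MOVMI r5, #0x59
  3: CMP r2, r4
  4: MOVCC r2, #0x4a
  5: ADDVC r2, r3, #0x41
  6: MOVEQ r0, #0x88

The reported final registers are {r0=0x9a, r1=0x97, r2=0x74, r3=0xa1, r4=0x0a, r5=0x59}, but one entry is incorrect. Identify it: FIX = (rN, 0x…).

0: ✓ CMP  NZCV=1000
1: · SUBVS
2: ✓ MOVMI  r5←0x59
3: ✓ CMP  NZCV=1010
4: · MOVCC
5: ✓ ADDVC  r2←0xe2
6: · MOVEQ

FIX = (r2, 0xe2)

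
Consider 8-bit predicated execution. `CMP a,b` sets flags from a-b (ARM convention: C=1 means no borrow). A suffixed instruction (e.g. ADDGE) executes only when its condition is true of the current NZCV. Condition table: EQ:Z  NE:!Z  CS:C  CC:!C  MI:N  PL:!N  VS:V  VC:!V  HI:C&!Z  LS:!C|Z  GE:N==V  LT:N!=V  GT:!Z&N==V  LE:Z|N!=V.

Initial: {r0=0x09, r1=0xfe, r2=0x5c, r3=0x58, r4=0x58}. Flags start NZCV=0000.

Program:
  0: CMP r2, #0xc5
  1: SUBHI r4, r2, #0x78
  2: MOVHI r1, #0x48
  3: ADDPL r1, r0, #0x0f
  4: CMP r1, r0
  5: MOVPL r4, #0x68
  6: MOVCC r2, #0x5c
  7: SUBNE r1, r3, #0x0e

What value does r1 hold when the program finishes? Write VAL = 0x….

VAL = 0x4a

0: ✓ CMP  NZCV=1001
1: · SUBHI
2: · MOVHI
3: · ADDPL
4: ✓ CMP  NZCV=1010
5: · MOVPL
6: · MOVCC
7: ✓ SUBNE  r1←0x4a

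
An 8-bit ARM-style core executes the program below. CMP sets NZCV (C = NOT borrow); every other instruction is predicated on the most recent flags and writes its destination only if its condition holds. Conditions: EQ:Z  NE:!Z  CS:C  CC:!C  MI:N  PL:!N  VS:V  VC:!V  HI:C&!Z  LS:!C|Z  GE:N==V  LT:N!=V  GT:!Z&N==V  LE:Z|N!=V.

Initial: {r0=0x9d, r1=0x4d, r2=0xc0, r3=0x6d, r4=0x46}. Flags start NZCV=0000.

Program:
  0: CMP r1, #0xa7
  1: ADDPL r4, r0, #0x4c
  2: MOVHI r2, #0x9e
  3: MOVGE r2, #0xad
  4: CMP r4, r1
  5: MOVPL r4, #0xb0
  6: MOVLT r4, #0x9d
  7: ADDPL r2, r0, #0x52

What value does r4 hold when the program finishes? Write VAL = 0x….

[0] flags=1001 → (cmp)
[1] flags=1001 PL?F → skip
[2] flags=1001 HI?F → skip
[3] flags=1001 GE?T → r2=0xad
[4] flags=1000 → (cmp)
[5] flags=1000 PL?F → skip
[6] flags=1000 LT?T → r4=0x9d
[7] flags=1000 PL?F → skip

VAL = 0x9d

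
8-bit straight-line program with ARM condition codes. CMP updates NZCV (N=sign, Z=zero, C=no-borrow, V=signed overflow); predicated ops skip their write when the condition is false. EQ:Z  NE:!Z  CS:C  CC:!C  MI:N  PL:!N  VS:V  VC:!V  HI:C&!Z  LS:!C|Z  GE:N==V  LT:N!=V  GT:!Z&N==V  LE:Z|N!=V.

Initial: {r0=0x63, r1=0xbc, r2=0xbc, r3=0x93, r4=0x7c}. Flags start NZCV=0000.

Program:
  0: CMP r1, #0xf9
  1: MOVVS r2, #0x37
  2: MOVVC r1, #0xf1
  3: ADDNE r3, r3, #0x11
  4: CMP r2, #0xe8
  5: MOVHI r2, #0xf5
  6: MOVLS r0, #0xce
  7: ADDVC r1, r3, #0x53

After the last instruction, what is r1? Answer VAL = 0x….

VAL = 0xf7

0: ✓ CMP  NZCV=1000
1: · MOVVS
2: ✓ MOVVC  r1←0xf1
3: ✓ ADDNE  r3←0xa4
4: ✓ CMP  NZCV=1000
5: · MOVHI
6: ✓ MOVLS  r0←0xce
7: ✓ ADDVC  r1←0xf7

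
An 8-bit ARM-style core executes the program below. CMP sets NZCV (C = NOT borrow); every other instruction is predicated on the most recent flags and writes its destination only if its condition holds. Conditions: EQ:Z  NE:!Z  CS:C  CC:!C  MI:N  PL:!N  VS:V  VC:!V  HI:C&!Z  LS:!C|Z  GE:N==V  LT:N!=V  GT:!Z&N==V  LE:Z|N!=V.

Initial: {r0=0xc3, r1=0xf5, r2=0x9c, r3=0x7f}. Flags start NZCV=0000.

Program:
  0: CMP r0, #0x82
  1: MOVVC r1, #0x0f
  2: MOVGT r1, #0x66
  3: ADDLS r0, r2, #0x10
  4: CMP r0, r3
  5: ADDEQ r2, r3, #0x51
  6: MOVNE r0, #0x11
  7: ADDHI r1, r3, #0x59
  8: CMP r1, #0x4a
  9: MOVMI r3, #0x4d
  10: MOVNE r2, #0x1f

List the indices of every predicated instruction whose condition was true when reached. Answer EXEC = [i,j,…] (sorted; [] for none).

[0] flags=0010 → (cmp)
[1] flags=0010 VC?T → r1=0x0f
[2] flags=0010 GT?T → r1=0x66
[3] flags=0010 LS?F → skip
[4] flags=0011 → (cmp)
[5] flags=0011 EQ?F → skip
[6] flags=0011 NE?T → r0=0x11
[7] flags=0011 HI?T → r1=0xd8
[8] flags=1010 → (cmp)
[9] flags=1010 MI?T → r3=0x4d
[10] flags=1010 NE?T → r2=0x1f

EXEC = [1,2,6,7,9,10]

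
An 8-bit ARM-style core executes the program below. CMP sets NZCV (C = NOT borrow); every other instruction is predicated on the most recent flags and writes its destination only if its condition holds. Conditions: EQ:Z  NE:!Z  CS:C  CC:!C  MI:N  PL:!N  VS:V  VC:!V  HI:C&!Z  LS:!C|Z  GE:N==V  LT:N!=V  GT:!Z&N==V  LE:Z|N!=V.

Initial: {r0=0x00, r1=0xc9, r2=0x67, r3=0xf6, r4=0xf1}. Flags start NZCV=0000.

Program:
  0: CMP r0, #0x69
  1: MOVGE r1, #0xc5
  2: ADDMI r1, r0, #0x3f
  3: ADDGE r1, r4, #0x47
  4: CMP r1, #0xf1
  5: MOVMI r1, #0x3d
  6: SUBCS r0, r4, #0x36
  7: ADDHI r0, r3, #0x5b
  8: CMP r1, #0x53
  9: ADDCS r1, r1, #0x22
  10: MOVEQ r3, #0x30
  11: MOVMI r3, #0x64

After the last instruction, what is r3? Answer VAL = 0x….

VAL = 0x64

0: ✓ CMP  NZCV=1000
1: · MOVGE
2: ✓ ADDMI  r1←0x3f
3: · ADDGE
4: ✓ CMP  NZCV=0000
5: · MOVMI
6: · SUBCS
7: · ADDHI
8: ✓ CMP  NZCV=1000
9: · ADDCS
10: · MOVEQ
11: ✓ MOVMI  r3←0x64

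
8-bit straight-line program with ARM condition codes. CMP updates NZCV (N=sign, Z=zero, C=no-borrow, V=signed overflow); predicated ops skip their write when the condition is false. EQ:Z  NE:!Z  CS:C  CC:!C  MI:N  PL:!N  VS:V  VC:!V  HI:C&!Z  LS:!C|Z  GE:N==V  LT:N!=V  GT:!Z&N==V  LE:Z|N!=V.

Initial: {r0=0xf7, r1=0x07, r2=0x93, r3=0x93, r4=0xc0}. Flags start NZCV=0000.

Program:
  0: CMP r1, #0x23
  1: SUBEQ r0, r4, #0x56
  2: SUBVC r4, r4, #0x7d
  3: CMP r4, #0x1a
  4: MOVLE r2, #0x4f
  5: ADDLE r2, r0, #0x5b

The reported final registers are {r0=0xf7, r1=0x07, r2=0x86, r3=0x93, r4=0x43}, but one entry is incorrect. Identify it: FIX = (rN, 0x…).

0: ✓ CMP  NZCV=1000
1: · SUBEQ
2: ✓ SUBVC  r4←0x43
3: ✓ CMP  NZCV=0010
4: · MOVLE
5: · ADDLE

FIX = (r2, 0x93)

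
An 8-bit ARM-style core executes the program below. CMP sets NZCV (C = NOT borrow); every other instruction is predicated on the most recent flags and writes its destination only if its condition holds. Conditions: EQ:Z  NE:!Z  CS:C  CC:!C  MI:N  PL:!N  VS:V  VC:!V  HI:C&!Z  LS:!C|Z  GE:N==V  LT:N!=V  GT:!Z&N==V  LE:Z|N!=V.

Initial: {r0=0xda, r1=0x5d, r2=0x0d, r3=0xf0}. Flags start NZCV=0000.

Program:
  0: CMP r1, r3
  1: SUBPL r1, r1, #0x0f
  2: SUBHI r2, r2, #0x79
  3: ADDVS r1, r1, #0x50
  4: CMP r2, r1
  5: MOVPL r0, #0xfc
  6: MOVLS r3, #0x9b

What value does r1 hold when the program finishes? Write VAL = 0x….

[0] flags=0000 → (cmp)
[1] flags=0000 PL?T → r1=0x4e
[2] flags=0000 HI?F → skip
[3] flags=0000 VS?F → skip
[4] flags=1000 → (cmp)
[5] flags=1000 PL?F → skip
[6] flags=1000 LS?T → r3=0x9b

VAL = 0x4e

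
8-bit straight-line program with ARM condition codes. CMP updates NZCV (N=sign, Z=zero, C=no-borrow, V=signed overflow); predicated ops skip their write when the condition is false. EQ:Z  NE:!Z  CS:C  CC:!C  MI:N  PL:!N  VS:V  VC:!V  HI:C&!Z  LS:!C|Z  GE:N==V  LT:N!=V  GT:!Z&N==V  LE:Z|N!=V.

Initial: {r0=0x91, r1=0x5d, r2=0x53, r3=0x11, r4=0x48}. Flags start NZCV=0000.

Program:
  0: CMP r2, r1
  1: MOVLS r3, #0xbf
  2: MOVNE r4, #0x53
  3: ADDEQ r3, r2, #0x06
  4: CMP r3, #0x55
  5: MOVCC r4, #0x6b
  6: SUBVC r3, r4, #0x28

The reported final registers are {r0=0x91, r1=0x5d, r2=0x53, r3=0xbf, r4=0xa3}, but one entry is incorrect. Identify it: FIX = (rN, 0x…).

[0] flags=1000 → (cmp)
[1] flags=1000 LS?T → r3=0xbf
[2] flags=1000 NE?T → r4=0x53
[3] flags=1000 EQ?F → skip
[4] flags=0011 → (cmp)
[5] flags=0011 CC?F → skip
[6] flags=0011 VC?F → skip

FIX = (r4, 0x53)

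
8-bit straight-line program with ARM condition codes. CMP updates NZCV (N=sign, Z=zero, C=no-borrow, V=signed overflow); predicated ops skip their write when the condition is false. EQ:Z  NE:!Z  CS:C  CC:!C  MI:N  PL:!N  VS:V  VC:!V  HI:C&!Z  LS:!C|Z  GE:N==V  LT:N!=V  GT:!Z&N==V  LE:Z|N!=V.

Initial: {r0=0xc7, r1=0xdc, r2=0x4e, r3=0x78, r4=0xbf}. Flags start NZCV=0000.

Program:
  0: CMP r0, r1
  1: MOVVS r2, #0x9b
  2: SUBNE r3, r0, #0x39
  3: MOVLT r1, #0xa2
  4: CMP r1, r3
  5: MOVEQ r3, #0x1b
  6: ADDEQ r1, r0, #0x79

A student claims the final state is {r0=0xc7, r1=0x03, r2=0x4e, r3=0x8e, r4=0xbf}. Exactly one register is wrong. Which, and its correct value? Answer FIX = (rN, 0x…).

0: ✓ CMP  NZCV=1000
1: · MOVVS
2: ✓ SUBNE  r3←0x8e
3: ✓ MOVLT  r1←0xa2
4: ✓ CMP  NZCV=0010
5: · MOVEQ
6: · ADDEQ

FIX = (r1, 0xa2)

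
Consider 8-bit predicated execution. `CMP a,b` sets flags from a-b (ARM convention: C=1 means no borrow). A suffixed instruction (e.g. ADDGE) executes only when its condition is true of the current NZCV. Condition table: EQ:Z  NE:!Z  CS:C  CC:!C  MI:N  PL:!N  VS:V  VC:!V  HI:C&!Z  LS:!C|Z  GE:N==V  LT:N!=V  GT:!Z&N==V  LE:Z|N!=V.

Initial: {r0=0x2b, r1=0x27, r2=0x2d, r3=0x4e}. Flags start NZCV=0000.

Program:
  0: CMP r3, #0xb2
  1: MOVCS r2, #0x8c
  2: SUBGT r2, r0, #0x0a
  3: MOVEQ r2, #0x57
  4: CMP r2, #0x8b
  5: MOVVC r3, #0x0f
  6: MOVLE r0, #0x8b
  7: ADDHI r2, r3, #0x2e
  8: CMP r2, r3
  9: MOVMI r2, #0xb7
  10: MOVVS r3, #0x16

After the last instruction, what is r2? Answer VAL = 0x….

VAL = 0xb7

0: ✓ CMP  NZCV=1001
1: · MOVCS
2: ✓ SUBGT  r2←0x21
3: · MOVEQ
4: ✓ CMP  NZCV=1001
5: · MOVVC
6: · MOVLE
7: · ADDHI
8: ✓ CMP  NZCV=1000
9: ✓ MOVMI  r2←0xb7
10: · MOVVS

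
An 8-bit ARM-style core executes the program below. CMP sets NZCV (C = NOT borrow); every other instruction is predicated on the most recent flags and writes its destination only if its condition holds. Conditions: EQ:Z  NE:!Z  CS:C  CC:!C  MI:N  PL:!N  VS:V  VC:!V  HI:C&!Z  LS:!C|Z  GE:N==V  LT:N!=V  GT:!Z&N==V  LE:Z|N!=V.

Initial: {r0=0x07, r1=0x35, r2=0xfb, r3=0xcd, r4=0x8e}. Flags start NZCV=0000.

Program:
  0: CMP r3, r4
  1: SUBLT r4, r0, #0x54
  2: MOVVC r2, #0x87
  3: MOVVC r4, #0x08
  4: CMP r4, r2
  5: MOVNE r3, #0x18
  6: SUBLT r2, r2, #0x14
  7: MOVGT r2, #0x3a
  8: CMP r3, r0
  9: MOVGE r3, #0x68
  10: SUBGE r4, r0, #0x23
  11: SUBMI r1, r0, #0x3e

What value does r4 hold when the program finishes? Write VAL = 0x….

[0] flags=0010 → (cmp)
[1] flags=0010 LT?F → skip
[2] flags=0010 VC?T → r2=0x87
[3] flags=0010 VC?T → r4=0x08
[4] flags=1001 → (cmp)
[5] flags=1001 NE?T → r3=0x18
[6] flags=1001 LT?F → skip
[7] flags=1001 GT?T → r2=0x3a
[8] flags=0010 → (cmp)
[9] flags=0010 GE?T → r3=0x68
[10] flags=0010 GE?T → r4=0xe4
[11] flags=0010 MI?F → skip

VAL = 0xe4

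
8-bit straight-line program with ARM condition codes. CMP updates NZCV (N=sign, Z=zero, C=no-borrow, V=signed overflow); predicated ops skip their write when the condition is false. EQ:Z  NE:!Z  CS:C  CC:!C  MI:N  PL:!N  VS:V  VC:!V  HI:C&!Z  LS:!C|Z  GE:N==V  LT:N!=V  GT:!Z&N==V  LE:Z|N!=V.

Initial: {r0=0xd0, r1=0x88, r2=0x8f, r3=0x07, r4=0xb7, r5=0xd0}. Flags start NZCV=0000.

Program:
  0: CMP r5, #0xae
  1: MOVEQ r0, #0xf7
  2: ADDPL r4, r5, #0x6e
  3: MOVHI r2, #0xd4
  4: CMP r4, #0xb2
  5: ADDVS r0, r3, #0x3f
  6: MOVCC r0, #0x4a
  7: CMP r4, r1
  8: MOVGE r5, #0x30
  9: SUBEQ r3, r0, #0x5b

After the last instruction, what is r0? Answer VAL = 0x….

[0] flags=0010 → (cmp)
[1] flags=0010 EQ?F → skip
[2] flags=0010 PL?T → r4=0x3e
[3] flags=0010 HI?T → r2=0xd4
[4] flags=1001 → (cmp)
[5] flags=1001 VS?T → r0=0x46
[6] flags=1001 CC?T → r0=0x4a
[7] flags=1001 → (cmp)
[8] flags=1001 GE?T → r5=0x30
[9] flags=1001 EQ?F → skip

VAL = 0x4a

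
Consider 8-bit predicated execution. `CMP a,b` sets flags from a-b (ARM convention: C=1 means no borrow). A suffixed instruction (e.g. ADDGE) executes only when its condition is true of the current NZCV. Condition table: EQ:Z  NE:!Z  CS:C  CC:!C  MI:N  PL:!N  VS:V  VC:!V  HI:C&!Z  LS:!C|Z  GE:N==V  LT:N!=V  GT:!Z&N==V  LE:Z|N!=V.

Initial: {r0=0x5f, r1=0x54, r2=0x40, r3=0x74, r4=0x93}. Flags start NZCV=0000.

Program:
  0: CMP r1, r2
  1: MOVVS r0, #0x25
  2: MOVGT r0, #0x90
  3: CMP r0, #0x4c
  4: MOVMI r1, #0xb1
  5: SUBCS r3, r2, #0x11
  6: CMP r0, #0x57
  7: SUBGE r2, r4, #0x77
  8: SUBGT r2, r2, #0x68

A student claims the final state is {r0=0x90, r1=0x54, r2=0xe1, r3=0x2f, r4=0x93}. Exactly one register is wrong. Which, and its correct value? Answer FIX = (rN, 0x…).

FIX = (r2, 0x40)

[0] flags=0010 → (cmp)
[1] flags=0010 VS?F → skip
[2] flags=0010 GT?T → r0=0x90
[3] flags=0011 → (cmp)
[4] flags=0011 MI?F → skip
[5] flags=0011 CS?T → r3=0x2f
[6] flags=0011 → (cmp)
[7] flags=0011 GE?F → skip
[8] flags=0011 GT?F → skip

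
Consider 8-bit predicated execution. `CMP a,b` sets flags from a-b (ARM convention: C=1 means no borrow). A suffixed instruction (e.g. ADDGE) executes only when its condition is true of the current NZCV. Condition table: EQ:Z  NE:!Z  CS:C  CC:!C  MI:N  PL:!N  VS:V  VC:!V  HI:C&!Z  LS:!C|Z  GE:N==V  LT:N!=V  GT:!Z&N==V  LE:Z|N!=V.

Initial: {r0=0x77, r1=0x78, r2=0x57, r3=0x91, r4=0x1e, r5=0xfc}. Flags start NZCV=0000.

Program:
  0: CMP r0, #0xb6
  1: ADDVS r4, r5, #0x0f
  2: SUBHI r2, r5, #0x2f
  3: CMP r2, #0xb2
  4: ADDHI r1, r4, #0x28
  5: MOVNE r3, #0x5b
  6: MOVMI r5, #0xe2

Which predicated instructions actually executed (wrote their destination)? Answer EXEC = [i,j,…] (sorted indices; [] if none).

0: ✓ CMP  NZCV=1001
1: ✓ ADDVS  r4←0x0b
2: · SUBHI
3: ✓ CMP  NZCV=1001
4: · ADDHI
5: ✓ MOVNE  r3←0x5b
6: ✓ MOVMI  r5←0xe2

EXEC = [1,5,6]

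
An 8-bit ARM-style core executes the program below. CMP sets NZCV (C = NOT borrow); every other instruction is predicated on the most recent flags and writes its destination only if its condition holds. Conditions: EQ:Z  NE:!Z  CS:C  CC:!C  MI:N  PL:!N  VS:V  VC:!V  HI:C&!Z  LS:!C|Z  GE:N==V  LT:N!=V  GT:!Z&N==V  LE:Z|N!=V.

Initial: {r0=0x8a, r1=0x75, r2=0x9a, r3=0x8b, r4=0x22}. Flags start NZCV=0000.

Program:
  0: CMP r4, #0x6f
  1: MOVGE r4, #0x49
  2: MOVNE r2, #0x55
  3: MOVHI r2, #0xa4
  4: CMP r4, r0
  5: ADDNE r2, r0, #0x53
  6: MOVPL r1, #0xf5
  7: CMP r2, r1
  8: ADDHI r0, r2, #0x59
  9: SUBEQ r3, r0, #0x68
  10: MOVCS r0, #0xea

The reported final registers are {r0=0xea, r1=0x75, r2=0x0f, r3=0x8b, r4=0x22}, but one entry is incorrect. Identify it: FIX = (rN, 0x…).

0: ✓ CMP  NZCV=1000
1: · MOVGE
2: ✓ MOVNE  r2←0x55
3: · MOVHI
4: ✓ CMP  NZCV=1001
5: ✓ ADDNE  r2←0xdd
6: · MOVPL
7: ✓ CMP  NZCV=0011
8: ✓ ADDHI  r0←0x36
9: · SUBEQ
10: ✓ MOVCS  r0←0xea

FIX = (r2, 0xdd)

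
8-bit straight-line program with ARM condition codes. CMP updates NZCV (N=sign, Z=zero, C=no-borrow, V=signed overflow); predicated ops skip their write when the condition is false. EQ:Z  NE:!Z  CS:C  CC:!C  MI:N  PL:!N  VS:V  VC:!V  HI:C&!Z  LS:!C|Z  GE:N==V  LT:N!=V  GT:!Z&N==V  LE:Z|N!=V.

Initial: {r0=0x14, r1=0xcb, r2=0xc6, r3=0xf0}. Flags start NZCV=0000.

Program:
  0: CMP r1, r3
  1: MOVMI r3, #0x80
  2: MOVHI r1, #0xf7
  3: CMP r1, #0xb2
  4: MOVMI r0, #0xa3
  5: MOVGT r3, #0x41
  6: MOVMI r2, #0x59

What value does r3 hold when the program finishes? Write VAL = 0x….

VAL = 0x41

0: ✓ CMP  NZCV=1000
1: ✓ MOVMI  r3←0x80
2: · MOVHI
3: ✓ CMP  NZCV=0010
4: · MOVMI
5: ✓ MOVGT  r3←0x41
6: · MOVMI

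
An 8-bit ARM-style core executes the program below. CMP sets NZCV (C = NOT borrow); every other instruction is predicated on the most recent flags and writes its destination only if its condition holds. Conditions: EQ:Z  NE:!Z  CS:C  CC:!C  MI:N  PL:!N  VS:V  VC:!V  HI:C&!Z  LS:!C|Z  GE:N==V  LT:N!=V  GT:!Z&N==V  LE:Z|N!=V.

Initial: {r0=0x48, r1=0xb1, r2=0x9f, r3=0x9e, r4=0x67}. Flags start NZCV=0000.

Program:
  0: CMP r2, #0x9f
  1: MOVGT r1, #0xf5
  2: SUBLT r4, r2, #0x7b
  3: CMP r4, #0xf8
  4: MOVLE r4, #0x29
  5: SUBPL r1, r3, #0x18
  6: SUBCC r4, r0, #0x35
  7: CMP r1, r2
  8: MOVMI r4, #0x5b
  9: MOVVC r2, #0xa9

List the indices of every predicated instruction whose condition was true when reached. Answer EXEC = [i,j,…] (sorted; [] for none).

[0] flags=0110 → (cmp)
[1] flags=0110 GT?F → skip
[2] flags=0110 LT?F → skip
[3] flags=0000 → (cmp)
[4] flags=0000 LE?F → skip
[5] flags=0000 PL?T → r1=0x86
[6] flags=0000 CC?T → r4=0x13
[7] flags=1000 → (cmp)
[8] flags=1000 MI?T → r4=0x5b
[9] flags=1000 VC?T → r2=0xa9

EXEC = [5,6,8,9]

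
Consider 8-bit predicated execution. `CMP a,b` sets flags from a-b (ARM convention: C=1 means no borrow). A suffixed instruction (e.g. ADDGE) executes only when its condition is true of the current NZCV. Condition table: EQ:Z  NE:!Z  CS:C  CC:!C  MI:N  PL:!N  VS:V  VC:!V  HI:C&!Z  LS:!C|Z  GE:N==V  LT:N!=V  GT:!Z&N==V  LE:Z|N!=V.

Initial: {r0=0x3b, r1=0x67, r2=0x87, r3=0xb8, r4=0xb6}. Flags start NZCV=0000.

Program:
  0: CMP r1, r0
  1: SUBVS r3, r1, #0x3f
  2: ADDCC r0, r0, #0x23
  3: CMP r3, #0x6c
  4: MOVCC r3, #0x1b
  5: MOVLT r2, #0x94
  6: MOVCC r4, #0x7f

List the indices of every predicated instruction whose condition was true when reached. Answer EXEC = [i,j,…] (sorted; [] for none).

0: ✓ CMP  NZCV=0010
1: · SUBVS
2: · ADDCC
3: ✓ CMP  NZCV=0011
4: · MOVCC
5: ✓ MOVLT  r2←0x94
6: · MOVCC

EXEC = [5]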